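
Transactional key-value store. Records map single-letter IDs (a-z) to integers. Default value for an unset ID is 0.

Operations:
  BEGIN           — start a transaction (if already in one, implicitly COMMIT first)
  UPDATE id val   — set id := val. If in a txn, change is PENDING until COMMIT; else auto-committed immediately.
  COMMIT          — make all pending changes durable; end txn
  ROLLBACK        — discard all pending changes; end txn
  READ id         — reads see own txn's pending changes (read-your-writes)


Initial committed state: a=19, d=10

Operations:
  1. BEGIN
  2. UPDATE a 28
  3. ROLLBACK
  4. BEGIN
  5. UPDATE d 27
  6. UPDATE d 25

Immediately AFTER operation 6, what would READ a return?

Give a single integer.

Answer: 19

Derivation:
Initial committed: {a=19, d=10}
Op 1: BEGIN: in_txn=True, pending={}
Op 2: UPDATE a=28 (pending; pending now {a=28})
Op 3: ROLLBACK: discarded pending ['a']; in_txn=False
Op 4: BEGIN: in_txn=True, pending={}
Op 5: UPDATE d=27 (pending; pending now {d=27})
Op 6: UPDATE d=25 (pending; pending now {d=25})
After op 6: visible(a) = 19 (pending={d=25}, committed={a=19, d=10})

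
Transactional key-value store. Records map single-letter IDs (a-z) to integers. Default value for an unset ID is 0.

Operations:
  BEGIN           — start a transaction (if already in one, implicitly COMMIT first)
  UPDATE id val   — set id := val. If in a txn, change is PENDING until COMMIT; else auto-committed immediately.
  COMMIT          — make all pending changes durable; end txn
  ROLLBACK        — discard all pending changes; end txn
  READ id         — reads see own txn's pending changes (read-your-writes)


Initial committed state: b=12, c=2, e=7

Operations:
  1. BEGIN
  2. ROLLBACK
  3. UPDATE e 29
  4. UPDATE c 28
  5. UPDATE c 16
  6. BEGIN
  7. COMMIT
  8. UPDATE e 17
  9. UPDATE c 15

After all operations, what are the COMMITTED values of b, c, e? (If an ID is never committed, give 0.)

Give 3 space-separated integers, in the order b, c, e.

Initial committed: {b=12, c=2, e=7}
Op 1: BEGIN: in_txn=True, pending={}
Op 2: ROLLBACK: discarded pending []; in_txn=False
Op 3: UPDATE e=29 (auto-commit; committed e=29)
Op 4: UPDATE c=28 (auto-commit; committed c=28)
Op 5: UPDATE c=16 (auto-commit; committed c=16)
Op 6: BEGIN: in_txn=True, pending={}
Op 7: COMMIT: merged [] into committed; committed now {b=12, c=16, e=29}
Op 8: UPDATE e=17 (auto-commit; committed e=17)
Op 9: UPDATE c=15 (auto-commit; committed c=15)
Final committed: {b=12, c=15, e=17}

Answer: 12 15 17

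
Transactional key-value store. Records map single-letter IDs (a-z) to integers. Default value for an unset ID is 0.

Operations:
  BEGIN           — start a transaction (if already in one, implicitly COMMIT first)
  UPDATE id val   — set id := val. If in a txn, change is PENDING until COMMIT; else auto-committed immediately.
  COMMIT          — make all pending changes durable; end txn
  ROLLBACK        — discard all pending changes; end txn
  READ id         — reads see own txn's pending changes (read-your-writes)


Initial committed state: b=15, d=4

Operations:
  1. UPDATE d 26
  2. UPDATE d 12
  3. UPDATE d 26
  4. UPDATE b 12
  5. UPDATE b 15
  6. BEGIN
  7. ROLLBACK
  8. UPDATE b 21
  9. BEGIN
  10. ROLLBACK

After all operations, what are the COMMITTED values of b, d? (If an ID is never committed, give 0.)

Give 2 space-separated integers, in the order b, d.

Answer: 21 26

Derivation:
Initial committed: {b=15, d=4}
Op 1: UPDATE d=26 (auto-commit; committed d=26)
Op 2: UPDATE d=12 (auto-commit; committed d=12)
Op 3: UPDATE d=26 (auto-commit; committed d=26)
Op 4: UPDATE b=12 (auto-commit; committed b=12)
Op 5: UPDATE b=15 (auto-commit; committed b=15)
Op 6: BEGIN: in_txn=True, pending={}
Op 7: ROLLBACK: discarded pending []; in_txn=False
Op 8: UPDATE b=21 (auto-commit; committed b=21)
Op 9: BEGIN: in_txn=True, pending={}
Op 10: ROLLBACK: discarded pending []; in_txn=False
Final committed: {b=21, d=26}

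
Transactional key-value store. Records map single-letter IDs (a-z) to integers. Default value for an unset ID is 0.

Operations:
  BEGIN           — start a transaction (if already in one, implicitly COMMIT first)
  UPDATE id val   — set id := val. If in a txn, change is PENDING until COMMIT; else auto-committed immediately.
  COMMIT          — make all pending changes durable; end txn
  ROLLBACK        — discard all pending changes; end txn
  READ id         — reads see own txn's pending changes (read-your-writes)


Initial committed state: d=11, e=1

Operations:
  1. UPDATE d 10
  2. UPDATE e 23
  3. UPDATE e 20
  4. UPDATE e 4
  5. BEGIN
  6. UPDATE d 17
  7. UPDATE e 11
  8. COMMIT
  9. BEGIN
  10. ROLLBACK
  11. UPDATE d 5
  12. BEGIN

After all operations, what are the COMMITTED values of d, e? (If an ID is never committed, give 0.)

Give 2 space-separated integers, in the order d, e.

Answer: 5 11

Derivation:
Initial committed: {d=11, e=1}
Op 1: UPDATE d=10 (auto-commit; committed d=10)
Op 2: UPDATE e=23 (auto-commit; committed e=23)
Op 3: UPDATE e=20 (auto-commit; committed e=20)
Op 4: UPDATE e=4 (auto-commit; committed e=4)
Op 5: BEGIN: in_txn=True, pending={}
Op 6: UPDATE d=17 (pending; pending now {d=17})
Op 7: UPDATE e=11 (pending; pending now {d=17, e=11})
Op 8: COMMIT: merged ['d', 'e'] into committed; committed now {d=17, e=11}
Op 9: BEGIN: in_txn=True, pending={}
Op 10: ROLLBACK: discarded pending []; in_txn=False
Op 11: UPDATE d=5 (auto-commit; committed d=5)
Op 12: BEGIN: in_txn=True, pending={}
Final committed: {d=5, e=11}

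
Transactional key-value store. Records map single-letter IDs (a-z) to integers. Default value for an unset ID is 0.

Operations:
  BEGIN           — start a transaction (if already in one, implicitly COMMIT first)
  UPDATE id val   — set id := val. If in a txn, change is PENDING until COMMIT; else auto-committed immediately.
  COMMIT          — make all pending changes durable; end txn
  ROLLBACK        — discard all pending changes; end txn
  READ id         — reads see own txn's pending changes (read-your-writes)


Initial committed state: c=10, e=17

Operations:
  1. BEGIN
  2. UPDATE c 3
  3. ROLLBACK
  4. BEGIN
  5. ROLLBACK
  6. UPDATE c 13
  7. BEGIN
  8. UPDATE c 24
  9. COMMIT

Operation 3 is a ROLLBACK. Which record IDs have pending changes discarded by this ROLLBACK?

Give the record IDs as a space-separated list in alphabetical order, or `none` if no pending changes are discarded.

Initial committed: {c=10, e=17}
Op 1: BEGIN: in_txn=True, pending={}
Op 2: UPDATE c=3 (pending; pending now {c=3})
Op 3: ROLLBACK: discarded pending ['c']; in_txn=False
Op 4: BEGIN: in_txn=True, pending={}
Op 5: ROLLBACK: discarded pending []; in_txn=False
Op 6: UPDATE c=13 (auto-commit; committed c=13)
Op 7: BEGIN: in_txn=True, pending={}
Op 8: UPDATE c=24 (pending; pending now {c=24})
Op 9: COMMIT: merged ['c'] into committed; committed now {c=24, e=17}
ROLLBACK at op 3 discards: ['c']

Answer: c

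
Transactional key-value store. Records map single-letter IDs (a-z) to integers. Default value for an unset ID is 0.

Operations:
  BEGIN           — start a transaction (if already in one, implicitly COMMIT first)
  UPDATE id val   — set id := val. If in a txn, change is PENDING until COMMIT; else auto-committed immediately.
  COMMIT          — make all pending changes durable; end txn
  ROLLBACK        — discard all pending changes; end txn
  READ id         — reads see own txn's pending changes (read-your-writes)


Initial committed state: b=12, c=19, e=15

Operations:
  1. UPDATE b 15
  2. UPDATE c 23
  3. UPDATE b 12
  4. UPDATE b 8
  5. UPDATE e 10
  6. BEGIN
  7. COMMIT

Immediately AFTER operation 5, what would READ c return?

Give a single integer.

Answer: 23

Derivation:
Initial committed: {b=12, c=19, e=15}
Op 1: UPDATE b=15 (auto-commit; committed b=15)
Op 2: UPDATE c=23 (auto-commit; committed c=23)
Op 3: UPDATE b=12 (auto-commit; committed b=12)
Op 4: UPDATE b=8 (auto-commit; committed b=8)
Op 5: UPDATE e=10 (auto-commit; committed e=10)
After op 5: visible(c) = 23 (pending={}, committed={b=8, c=23, e=10})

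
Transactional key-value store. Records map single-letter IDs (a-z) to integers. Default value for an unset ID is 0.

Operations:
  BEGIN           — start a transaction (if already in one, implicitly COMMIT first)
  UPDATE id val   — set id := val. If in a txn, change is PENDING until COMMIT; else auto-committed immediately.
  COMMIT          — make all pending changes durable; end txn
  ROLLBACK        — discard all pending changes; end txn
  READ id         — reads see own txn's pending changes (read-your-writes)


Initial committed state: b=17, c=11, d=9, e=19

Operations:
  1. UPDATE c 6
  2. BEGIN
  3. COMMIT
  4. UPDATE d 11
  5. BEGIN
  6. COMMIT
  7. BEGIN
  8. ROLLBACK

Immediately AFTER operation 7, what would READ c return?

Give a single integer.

Initial committed: {b=17, c=11, d=9, e=19}
Op 1: UPDATE c=6 (auto-commit; committed c=6)
Op 2: BEGIN: in_txn=True, pending={}
Op 3: COMMIT: merged [] into committed; committed now {b=17, c=6, d=9, e=19}
Op 4: UPDATE d=11 (auto-commit; committed d=11)
Op 5: BEGIN: in_txn=True, pending={}
Op 6: COMMIT: merged [] into committed; committed now {b=17, c=6, d=11, e=19}
Op 7: BEGIN: in_txn=True, pending={}
After op 7: visible(c) = 6 (pending={}, committed={b=17, c=6, d=11, e=19})

Answer: 6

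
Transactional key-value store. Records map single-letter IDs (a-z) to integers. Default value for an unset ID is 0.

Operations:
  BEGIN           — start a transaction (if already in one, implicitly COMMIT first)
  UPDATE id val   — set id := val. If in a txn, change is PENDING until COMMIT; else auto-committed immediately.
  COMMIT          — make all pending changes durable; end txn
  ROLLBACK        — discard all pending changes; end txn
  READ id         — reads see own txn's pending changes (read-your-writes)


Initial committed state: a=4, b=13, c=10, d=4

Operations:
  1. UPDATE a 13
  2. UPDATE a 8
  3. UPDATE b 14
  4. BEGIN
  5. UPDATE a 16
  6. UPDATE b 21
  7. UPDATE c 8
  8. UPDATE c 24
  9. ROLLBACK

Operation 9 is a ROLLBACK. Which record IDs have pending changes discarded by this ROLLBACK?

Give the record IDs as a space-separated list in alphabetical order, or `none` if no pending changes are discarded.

Initial committed: {a=4, b=13, c=10, d=4}
Op 1: UPDATE a=13 (auto-commit; committed a=13)
Op 2: UPDATE a=8 (auto-commit; committed a=8)
Op 3: UPDATE b=14 (auto-commit; committed b=14)
Op 4: BEGIN: in_txn=True, pending={}
Op 5: UPDATE a=16 (pending; pending now {a=16})
Op 6: UPDATE b=21 (pending; pending now {a=16, b=21})
Op 7: UPDATE c=8 (pending; pending now {a=16, b=21, c=8})
Op 8: UPDATE c=24 (pending; pending now {a=16, b=21, c=24})
Op 9: ROLLBACK: discarded pending ['a', 'b', 'c']; in_txn=False
ROLLBACK at op 9 discards: ['a', 'b', 'c']

Answer: a b c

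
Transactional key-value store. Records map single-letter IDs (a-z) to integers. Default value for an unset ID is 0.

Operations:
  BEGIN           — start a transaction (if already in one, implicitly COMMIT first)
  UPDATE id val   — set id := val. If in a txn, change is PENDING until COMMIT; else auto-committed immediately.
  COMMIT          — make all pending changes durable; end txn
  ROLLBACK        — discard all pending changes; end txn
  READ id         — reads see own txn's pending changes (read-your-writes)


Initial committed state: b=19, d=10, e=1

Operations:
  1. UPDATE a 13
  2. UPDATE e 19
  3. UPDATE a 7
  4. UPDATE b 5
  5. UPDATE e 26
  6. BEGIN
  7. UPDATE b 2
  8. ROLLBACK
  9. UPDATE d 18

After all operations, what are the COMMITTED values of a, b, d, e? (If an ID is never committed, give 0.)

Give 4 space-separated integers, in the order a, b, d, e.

Initial committed: {b=19, d=10, e=1}
Op 1: UPDATE a=13 (auto-commit; committed a=13)
Op 2: UPDATE e=19 (auto-commit; committed e=19)
Op 3: UPDATE a=7 (auto-commit; committed a=7)
Op 4: UPDATE b=5 (auto-commit; committed b=5)
Op 5: UPDATE e=26 (auto-commit; committed e=26)
Op 6: BEGIN: in_txn=True, pending={}
Op 7: UPDATE b=2 (pending; pending now {b=2})
Op 8: ROLLBACK: discarded pending ['b']; in_txn=False
Op 9: UPDATE d=18 (auto-commit; committed d=18)
Final committed: {a=7, b=5, d=18, e=26}

Answer: 7 5 18 26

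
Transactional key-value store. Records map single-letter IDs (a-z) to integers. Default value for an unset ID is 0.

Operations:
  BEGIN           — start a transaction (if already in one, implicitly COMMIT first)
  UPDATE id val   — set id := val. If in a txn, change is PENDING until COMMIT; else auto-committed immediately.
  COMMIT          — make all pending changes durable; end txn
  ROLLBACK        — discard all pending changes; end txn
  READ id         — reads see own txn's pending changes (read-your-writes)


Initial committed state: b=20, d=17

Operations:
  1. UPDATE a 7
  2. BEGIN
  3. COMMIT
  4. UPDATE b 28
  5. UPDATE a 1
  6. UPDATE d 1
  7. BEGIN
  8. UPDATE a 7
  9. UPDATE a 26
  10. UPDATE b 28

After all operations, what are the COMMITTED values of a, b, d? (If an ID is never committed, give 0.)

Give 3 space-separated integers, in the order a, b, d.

Initial committed: {b=20, d=17}
Op 1: UPDATE a=7 (auto-commit; committed a=7)
Op 2: BEGIN: in_txn=True, pending={}
Op 3: COMMIT: merged [] into committed; committed now {a=7, b=20, d=17}
Op 4: UPDATE b=28 (auto-commit; committed b=28)
Op 5: UPDATE a=1 (auto-commit; committed a=1)
Op 6: UPDATE d=1 (auto-commit; committed d=1)
Op 7: BEGIN: in_txn=True, pending={}
Op 8: UPDATE a=7 (pending; pending now {a=7})
Op 9: UPDATE a=26 (pending; pending now {a=26})
Op 10: UPDATE b=28 (pending; pending now {a=26, b=28})
Final committed: {a=1, b=28, d=1}

Answer: 1 28 1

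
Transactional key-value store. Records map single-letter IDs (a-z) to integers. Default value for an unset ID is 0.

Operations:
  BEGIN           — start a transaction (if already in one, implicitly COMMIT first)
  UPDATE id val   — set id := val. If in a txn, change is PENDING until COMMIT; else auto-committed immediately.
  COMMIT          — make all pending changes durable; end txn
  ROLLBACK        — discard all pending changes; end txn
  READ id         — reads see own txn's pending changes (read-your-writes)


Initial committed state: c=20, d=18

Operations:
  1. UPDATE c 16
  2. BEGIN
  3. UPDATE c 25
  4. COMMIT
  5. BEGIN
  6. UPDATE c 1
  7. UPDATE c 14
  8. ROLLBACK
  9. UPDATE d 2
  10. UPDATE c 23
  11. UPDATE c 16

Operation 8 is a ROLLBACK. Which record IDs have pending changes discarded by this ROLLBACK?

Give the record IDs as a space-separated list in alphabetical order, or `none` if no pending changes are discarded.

Initial committed: {c=20, d=18}
Op 1: UPDATE c=16 (auto-commit; committed c=16)
Op 2: BEGIN: in_txn=True, pending={}
Op 3: UPDATE c=25 (pending; pending now {c=25})
Op 4: COMMIT: merged ['c'] into committed; committed now {c=25, d=18}
Op 5: BEGIN: in_txn=True, pending={}
Op 6: UPDATE c=1 (pending; pending now {c=1})
Op 7: UPDATE c=14 (pending; pending now {c=14})
Op 8: ROLLBACK: discarded pending ['c']; in_txn=False
Op 9: UPDATE d=2 (auto-commit; committed d=2)
Op 10: UPDATE c=23 (auto-commit; committed c=23)
Op 11: UPDATE c=16 (auto-commit; committed c=16)
ROLLBACK at op 8 discards: ['c']

Answer: c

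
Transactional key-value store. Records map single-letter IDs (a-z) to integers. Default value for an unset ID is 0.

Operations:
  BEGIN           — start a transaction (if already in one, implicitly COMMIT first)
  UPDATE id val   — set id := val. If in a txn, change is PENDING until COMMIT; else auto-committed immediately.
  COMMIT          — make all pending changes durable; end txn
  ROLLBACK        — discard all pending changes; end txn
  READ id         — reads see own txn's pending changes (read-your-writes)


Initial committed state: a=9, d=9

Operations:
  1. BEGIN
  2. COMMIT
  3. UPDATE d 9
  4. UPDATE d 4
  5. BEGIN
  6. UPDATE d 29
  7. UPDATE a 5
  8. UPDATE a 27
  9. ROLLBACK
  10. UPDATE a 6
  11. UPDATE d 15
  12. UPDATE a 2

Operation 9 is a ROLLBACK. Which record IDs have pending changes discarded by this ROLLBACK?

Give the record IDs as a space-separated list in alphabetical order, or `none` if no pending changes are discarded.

Initial committed: {a=9, d=9}
Op 1: BEGIN: in_txn=True, pending={}
Op 2: COMMIT: merged [] into committed; committed now {a=9, d=9}
Op 3: UPDATE d=9 (auto-commit; committed d=9)
Op 4: UPDATE d=4 (auto-commit; committed d=4)
Op 5: BEGIN: in_txn=True, pending={}
Op 6: UPDATE d=29 (pending; pending now {d=29})
Op 7: UPDATE a=5 (pending; pending now {a=5, d=29})
Op 8: UPDATE a=27 (pending; pending now {a=27, d=29})
Op 9: ROLLBACK: discarded pending ['a', 'd']; in_txn=False
Op 10: UPDATE a=6 (auto-commit; committed a=6)
Op 11: UPDATE d=15 (auto-commit; committed d=15)
Op 12: UPDATE a=2 (auto-commit; committed a=2)
ROLLBACK at op 9 discards: ['a', 'd']

Answer: a d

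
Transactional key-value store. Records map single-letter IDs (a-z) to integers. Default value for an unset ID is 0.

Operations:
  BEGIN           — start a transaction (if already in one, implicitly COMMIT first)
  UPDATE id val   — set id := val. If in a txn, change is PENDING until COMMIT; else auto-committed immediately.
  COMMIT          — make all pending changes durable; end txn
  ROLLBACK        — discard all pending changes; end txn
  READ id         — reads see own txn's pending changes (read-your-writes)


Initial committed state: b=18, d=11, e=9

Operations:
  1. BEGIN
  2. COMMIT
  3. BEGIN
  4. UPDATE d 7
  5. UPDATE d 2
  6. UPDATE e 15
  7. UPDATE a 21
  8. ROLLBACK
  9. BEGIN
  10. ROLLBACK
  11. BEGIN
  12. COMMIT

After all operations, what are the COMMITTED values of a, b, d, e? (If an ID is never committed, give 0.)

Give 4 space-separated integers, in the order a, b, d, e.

Answer: 0 18 11 9

Derivation:
Initial committed: {b=18, d=11, e=9}
Op 1: BEGIN: in_txn=True, pending={}
Op 2: COMMIT: merged [] into committed; committed now {b=18, d=11, e=9}
Op 3: BEGIN: in_txn=True, pending={}
Op 4: UPDATE d=7 (pending; pending now {d=7})
Op 5: UPDATE d=2 (pending; pending now {d=2})
Op 6: UPDATE e=15 (pending; pending now {d=2, e=15})
Op 7: UPDATE a=21 (pending; pending now {a=21, d=2, e=15})
Op 8: ROLLBACK: discarded pending ['a', 'd', 'e']; in_txn=False
Op 9: BEGIN: in_txn=True, pending={}
Op 10: ROLLBACK: discarded pending []; in_txn=False
Op 11: BEGIN: in_txn=True, pending={}
Op 12: COMMIT: merged [] into committed; committed now {b=18, d=11, e=9}
Final committed: {b=18, d=11, e=9}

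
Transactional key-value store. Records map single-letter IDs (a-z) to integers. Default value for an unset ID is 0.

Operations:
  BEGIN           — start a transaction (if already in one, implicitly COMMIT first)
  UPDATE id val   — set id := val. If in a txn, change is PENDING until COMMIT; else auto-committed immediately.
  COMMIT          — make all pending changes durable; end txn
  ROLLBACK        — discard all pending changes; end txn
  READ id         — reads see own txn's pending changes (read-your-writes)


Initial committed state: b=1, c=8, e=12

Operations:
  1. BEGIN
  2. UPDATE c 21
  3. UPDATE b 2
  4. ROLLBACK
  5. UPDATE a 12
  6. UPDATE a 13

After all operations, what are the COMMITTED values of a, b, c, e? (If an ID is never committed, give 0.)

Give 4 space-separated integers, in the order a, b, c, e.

Initial committed: {b=1, c=8, e=12}
Op 1: BEGIN: in_txn=True, pending={}
Op 2: UPDATE c=21 (pending; pending now {c=21})
Op 3: UPDATE b=2 (pending; pending now {b=2, c=21})
Op 4: ROLLBACK: discarded pending ['b', 'c']; in_txn=False
Op 5: UPDATE a=12 (auto-commit; committed a=12)
Op 6: UPDATE a=13 (auto-commit; committed a=13)
Final committed: {a=13, b=1, c=8, e=12}

Answer: 13 1 8 12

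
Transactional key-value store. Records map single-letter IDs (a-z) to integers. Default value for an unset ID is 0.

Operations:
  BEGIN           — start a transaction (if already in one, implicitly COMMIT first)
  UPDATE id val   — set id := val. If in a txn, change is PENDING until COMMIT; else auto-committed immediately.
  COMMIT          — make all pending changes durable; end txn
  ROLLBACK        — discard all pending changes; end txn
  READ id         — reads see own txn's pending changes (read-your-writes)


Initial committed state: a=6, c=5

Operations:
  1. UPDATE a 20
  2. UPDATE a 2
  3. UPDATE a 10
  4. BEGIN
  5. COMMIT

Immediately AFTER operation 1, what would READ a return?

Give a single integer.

Answer: 20

Derivation:
Initial committed: {a=6, c=5}
Op 1: UPDATE a=20 (auto-commit; committed a=20)
After op 1: visible(a) = 20 (pending={}, committed={a=20, c=5})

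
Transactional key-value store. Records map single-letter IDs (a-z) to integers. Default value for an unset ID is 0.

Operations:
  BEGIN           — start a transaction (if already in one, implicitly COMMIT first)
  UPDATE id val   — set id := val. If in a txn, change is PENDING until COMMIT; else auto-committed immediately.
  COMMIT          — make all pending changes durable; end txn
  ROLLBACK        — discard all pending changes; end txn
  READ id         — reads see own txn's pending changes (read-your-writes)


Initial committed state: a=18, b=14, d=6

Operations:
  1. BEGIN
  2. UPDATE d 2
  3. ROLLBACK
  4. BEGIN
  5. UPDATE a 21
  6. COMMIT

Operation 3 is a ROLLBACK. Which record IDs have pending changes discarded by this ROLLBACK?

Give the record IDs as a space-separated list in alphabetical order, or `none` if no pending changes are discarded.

Answer: d

Derivation:
Initial committed: {a=18, b=14, d=6}
Op 1: BEGIN: in_txn=True, pending={}
Op 2: UPDATE d=2 (pending; pending now {d=2})
Op 3: ROLLBACK: discarded pending ['d']; in_txn=False
Op 4: BEGIN: in_txn=True, pending={}
Op 5: UPDATE a=21 (pending; pending now {a=21})
Op 6: COMMIT: merged ['a'] into committed; committed now {a=21, b=14, d=6}
ROLLBACK at op 3 discards: ['d']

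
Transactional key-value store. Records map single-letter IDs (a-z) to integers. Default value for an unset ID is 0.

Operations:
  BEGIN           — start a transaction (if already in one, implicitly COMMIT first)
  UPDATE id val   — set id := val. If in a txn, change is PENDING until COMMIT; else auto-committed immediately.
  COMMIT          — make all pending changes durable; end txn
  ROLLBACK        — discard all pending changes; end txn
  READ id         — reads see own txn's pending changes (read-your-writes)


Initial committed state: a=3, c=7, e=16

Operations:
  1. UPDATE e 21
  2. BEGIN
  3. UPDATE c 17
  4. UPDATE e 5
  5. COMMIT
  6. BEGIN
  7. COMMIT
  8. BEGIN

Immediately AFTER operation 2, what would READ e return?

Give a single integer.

Answer: 21

Derivation:
Initial committed: {a=3, c=7, e=16}
Op 1: UPDATE e=21 (auto-commit; committed e=21)
Op 2: BEGIN: in_txn=True, pending={}
After op 2: visible(e) = 21 (pending={}, committed={a=3, c=7, e=21})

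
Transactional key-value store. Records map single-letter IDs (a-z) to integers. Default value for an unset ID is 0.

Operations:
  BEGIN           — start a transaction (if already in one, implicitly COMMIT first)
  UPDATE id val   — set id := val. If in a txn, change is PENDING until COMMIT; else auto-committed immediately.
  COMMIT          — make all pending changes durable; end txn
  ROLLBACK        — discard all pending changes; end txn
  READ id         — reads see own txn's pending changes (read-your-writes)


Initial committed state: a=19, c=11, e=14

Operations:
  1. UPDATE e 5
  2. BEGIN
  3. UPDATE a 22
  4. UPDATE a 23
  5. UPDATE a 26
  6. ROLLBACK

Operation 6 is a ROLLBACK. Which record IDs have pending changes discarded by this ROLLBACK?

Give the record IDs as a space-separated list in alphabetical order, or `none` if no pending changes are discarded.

Answer: a

Derivation:
Initial committed: {a=19, c=11, e=14}
Op 1: UPDATE e=5 (auto-commit; committed e=5)
Op 2: BEGIN: in_txn=True, pending={}
Op 3: UPDATE a=22 (pending; pending now {a=22})
Op 4: UPDATE a=23 (pending; pending now {a=23})
Op 5: UPDATE a=26 (pending; pending now {a=26})
Op 6: ROLLBACK: discarded pending ['a']; in_txn=False
ROLLBACK at op 6 discards: ['a']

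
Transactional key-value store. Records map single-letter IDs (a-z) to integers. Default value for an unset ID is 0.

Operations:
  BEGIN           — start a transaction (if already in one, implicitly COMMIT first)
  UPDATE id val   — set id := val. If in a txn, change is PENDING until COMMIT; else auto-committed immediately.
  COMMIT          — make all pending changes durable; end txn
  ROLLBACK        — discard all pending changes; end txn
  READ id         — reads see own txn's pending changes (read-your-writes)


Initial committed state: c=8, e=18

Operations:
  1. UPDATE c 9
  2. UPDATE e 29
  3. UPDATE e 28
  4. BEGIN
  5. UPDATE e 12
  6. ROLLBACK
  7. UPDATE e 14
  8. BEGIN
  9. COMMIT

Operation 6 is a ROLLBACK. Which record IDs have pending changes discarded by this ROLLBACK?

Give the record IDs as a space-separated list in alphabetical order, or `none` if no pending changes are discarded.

Initial committed: {c=8, e=18}
Op 1: UPDATE c=9 (auto-commit; committed c=9)
Op 2: UPDATE e=29 (auto-commit; committed e=29)
Op 3: UPDATE e=28 (auto-commit; committed e=28)
Op 4: BEGIN: in_txn=True, pending={}
Op 5: UPDATE e=12 (pending; pending now {e=12})
Op 6: ROLLBACK: discarded pending ['e']; in_txn=False
Op 7: UPDATE e=14 (auto-commit; committed e=14)
Op 8: BEGIN: in_txn=True, pending={}
Op 9: COMMIT: merged [] into committed; committed now {c=9, e=14}
ROLLBACK at op 6 discards: ['e']

Answer: e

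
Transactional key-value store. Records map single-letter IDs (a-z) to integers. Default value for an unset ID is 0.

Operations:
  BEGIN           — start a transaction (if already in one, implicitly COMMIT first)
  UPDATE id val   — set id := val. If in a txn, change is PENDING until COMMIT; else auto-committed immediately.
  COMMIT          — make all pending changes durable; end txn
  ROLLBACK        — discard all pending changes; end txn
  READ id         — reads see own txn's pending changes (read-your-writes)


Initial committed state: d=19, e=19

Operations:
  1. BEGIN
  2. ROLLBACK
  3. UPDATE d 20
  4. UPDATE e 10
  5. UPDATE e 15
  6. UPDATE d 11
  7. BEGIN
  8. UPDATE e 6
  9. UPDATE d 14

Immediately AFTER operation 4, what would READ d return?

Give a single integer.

Answer: 20

Derivation:
Initial committed: {d=19, e=19}
Op 1: BEGIN: in_txn=True, pending={}
Op 2: ROLLBACK: discarded pending []; in_txn=False
Op 3: UPDATE d=20 (auto-commit; committed d=20)
Op 4: UPDATE e=10 (auto-commit; committed e=10)
After op 4: visible(d) = 20 (pending={}, committed={d=20, e=10})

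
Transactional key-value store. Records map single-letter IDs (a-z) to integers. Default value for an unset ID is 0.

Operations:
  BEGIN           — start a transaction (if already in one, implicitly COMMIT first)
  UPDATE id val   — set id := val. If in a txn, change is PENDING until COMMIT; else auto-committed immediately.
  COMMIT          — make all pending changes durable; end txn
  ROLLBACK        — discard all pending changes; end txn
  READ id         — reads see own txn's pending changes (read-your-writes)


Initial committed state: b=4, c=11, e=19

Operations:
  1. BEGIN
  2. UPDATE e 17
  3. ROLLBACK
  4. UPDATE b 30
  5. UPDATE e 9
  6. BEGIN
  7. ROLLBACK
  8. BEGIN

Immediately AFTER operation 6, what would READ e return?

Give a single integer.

Answer: 9

Derivation:
Initial committed: {b=4, c=11, e=19}
Op 1: BEGIN: in_txn=True, pending={}
Op 2: UPDATE e=17 (pending; pending now {e=17})
Op 3: ROLLBACK: discarded pending ['e']; in_txn=False
Op 4: UPDATE b=30 (auto-commit; committed b=30)
Op 5: UPDATE e=9 (auto-commit; committed e=9)
Op 6: BEGIN: in_txn=True, pending={}
After op 6: visible(e) = 9 (pending={}, committed={b=30, c=11, e=9})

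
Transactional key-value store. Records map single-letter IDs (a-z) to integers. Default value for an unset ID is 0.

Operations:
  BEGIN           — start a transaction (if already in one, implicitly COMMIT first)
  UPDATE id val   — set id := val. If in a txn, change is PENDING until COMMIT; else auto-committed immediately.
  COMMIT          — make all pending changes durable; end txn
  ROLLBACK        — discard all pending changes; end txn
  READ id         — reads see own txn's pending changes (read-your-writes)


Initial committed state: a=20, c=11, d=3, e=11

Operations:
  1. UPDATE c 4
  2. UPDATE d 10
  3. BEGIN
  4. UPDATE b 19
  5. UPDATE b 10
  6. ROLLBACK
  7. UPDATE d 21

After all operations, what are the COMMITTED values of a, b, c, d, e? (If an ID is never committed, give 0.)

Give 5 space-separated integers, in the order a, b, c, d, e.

Answer: 20 0 4 21 11

Derivation:
Initial committed: {a=20, c=11, d=3, e=11}
Op 1: UPDATE c=4 (auto-commit; committed c=4)
Op 2: UPDATE d=10 (auto-commit; committed d=10)
Op 3: BEGIN: in_txn=True, pending={}
Op 4: UPDATE b=19 (pending; pending now {b=19})
Op 5: UPDATE b=10 (pending; pending now {b=10})
Op 6: ROLLBACK: discarded pending ['b']; in_txn=False
Op 7: UPDATE d=21 (auto-commit; committed d=21)
Final committed: {a=20, c=4, d=21, e=11}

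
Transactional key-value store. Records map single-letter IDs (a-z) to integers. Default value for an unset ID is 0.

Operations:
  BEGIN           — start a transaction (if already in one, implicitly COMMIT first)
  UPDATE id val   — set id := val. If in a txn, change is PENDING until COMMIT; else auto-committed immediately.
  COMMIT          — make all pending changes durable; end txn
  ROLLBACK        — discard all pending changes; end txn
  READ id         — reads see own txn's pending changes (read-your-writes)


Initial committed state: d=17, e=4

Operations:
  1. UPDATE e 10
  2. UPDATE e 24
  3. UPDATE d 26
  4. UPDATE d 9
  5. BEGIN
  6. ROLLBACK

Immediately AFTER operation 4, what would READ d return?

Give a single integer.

Answer: 9

Derivation:
Initial committed: {d=17, e=4}
Op 1: UPDATE e=10 (auto-commit; committed e=10)
Op 2: UPDATE e=24 (auto-commit; committed e=24)
Op 3: UPDATE d=26 (auto-commit; committed d=26)
Op 4: UPDATE d=9 (auto-commit; committed d=9)
After op 4: visible(d) = 9 (pending={}, committed={d=9, e=24})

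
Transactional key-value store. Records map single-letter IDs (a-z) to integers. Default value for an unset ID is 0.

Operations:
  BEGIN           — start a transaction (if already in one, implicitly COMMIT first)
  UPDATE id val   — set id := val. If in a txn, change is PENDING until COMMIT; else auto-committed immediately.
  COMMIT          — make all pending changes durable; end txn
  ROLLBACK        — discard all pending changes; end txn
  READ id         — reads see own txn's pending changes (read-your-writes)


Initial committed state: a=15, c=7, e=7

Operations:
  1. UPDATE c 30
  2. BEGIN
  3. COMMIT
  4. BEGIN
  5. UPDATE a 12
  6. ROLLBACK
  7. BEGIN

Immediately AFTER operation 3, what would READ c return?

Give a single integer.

Initial committed: {a=15, c=7, e=7}
Op 1: UPDATE c=30 (auto-commit; committed c=30)
Op 2: BEGIN: in_txn=True, pending={}
Op 3: COMMIT: merged [] into committed; committed now {a=15, c=30, e=7}
After op 3: visible(c) = 30 (pending={}, committed={a=15, c=30, e=7})

Answer: 30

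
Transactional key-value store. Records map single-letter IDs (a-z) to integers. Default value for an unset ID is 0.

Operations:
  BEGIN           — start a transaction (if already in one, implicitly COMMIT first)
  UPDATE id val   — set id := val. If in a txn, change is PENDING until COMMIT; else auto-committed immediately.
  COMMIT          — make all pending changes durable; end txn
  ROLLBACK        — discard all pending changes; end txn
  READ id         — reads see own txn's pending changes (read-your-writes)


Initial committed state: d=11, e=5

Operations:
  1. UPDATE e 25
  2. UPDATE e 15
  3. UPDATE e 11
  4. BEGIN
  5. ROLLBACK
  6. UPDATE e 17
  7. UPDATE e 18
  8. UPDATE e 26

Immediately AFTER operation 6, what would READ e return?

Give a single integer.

Initial committed: {d=11, e=5}
Op 1: UPDATE e=25 (auto-commit; committed e=25)
Op 2: UPDATE e=15 (auto-commit; committed e=15)
Op 3: UPDATE e=11 (auto-commit; committed e=11)
Op 4: BEGIN: in_txn=True, pending={}
Op 5: ROLLBACK: discarded pending []; in_txn=False
Op 6: UPDATE e=17 (auto-commit; committed e=17)
After op 6: visible(e) = 17 (pending={}, committed={d=11, e=17})

Answer: 17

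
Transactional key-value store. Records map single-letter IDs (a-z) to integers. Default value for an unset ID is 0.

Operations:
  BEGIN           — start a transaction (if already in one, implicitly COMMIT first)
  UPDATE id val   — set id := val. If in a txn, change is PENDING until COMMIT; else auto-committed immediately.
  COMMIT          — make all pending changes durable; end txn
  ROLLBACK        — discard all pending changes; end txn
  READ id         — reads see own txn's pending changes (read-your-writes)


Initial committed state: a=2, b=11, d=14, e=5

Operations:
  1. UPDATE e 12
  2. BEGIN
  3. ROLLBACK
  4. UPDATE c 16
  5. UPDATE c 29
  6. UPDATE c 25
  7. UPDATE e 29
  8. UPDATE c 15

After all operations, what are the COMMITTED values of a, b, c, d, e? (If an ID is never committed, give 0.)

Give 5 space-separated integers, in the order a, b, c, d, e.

Answer: 2 11 15 14 29

Derivation:
Initial committed: {a=2, b=11, d=14, e=5}
Op 1: UPDATE e=12 (auto-commit; committed e=12)
Op 2: BEGIN: in_txn=True, pending={}
Op 3: ROLLBACK: discarded pending []; in_txn=False
Op 4: UPDATE c=16 (auto-commit; committed c=16)
Op 5: UPDATE c=29 (auto-commit; committed c=29)
Op 6: UPDATE c=25 (auto-commit; committed c=25)
Op 7: UPDATE e=29 (auto-commit; committed e=29)
Op 8: UPDATE c=15 (auto-commit; committed c=15)
Final committed: {a=2, b=11, c=15, d=14, e=29}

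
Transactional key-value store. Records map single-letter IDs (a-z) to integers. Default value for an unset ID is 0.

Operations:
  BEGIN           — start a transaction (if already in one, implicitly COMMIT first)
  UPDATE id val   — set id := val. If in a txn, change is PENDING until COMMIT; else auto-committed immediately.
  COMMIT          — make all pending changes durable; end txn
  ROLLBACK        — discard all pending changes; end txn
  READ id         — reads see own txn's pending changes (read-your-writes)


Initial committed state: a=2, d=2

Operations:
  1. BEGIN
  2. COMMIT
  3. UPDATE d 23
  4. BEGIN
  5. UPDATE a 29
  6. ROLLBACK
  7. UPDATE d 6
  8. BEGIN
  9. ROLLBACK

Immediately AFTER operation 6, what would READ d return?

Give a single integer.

Answer: 23

Derivation:
Initial committed: {a=2, d=2}
Op 1: BEGIN: in_txn=True, pending={}
Op 2: COMMIT: merged [] into committed; committed now {a=2, d=2}
Op 3: UPDATE d=23 (auto-commit; committed d=23)
Op 4: BEGIN: in_txn=True, pending={}
Op 5: UPDATE a=29 (pending; pending now {a=29})
Op 6: ROLLBACK: discarded pending ['a']; in_txn=False
After op 6: visible(d) = 23 (pending={}, committed={a=2, d=23})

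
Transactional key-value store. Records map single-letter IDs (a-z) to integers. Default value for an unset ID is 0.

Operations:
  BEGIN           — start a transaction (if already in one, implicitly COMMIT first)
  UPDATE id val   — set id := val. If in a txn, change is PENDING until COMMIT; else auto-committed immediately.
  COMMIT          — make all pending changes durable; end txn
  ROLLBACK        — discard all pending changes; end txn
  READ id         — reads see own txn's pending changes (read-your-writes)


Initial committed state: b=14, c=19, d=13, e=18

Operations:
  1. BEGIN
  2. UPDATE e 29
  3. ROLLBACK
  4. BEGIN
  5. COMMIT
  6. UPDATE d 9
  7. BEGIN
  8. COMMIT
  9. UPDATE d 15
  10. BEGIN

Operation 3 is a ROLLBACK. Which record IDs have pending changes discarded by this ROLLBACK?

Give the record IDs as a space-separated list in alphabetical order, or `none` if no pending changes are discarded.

Initial committed: {b=14, c=19, d=13, e=18}
Op 1: BEGIN: in_txn=True, pending={}
Op 2: UPDATE e=29 (pending; pending now {e=29})
Op 3: ROLLBACK: discarded pending ['e']; in_txn=False
Op 4: BEGIN: in_txn=True, pending={}
Op 5: COMMIT: merged [] into committed; committed now {b=14, c=19, d=13, e=18}
Op 6: UPDATE d=9 (auto-commit; committed d=9)
Op 7: BEGIN: in_txn=True, pending={}
Op 8: COMMIT: merged [] into committed; committed now {b=14, c=19, d=9, e=18}
Op 9: UPDATE d=15 (auto-commit; committed d=15)
Op 10: BEGIN: in_txn=True, pending={}
ROLLBACK at op 3 discards: ['e']

Answer: e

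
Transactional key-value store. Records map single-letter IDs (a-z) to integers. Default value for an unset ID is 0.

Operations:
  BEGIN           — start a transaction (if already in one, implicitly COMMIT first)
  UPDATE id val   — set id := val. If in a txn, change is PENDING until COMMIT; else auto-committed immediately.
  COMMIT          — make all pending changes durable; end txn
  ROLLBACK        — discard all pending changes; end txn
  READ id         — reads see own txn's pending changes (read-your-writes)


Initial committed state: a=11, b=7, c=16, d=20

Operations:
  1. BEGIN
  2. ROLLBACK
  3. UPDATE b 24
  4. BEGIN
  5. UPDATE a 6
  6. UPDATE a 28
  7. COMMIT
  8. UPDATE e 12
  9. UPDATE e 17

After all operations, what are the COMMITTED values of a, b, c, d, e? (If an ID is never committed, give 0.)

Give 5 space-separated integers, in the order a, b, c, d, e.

Answer: 28 24 16 20 17

Derivation:
Initial committed: {a=11, b=7, c=16, d=20}
Op 1: BEGIN: in_txn=True, pending={}
Op 2: ROLLBACK: discarded pending []; in_txn=False
Op 3: UPDATE b=24 (auto-commit; committed b=24)
Op 4: BEGIN: in_txn=True, pending={}
Op 5: UPDATE a=6 (pending; pending now {a=6})
Op 6: UPDATE a=28 (pending; pending now {a=28})
Op 7: COMMIT: merged ['a'] into committed; committed now {a=28, b=24, c=16, d=20}
Op 8: UPDATE e=12 (auto-commit; committed e=12)
Op 9: UPDATE e=17 (auto-commit; committed e=17)
Final committed: {a=28, b=24, c=16, d=20, e=17}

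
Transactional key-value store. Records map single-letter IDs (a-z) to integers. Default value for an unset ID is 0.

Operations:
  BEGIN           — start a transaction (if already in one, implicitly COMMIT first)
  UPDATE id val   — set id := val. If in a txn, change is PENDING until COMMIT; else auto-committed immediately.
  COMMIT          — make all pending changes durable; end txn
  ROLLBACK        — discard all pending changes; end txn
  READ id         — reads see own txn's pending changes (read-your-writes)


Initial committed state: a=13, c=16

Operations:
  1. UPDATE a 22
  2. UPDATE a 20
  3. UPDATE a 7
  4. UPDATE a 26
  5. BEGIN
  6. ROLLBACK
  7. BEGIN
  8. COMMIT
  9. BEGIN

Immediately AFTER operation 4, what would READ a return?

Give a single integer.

Initial committed: {a=13, c=16}
Op 1: UPDATE a=22 (auto-commit; committed a=22)
Op 2: UPDATE a=20 (auto-commit; committed a=20)
Op 3: UPDATE a=7 (auto-commit; committed a=7)
Op 4: UPDATE a=26 (auto-commit; committed a=26)
After op 4: visible(a) = 26 (pending={}, committed={a=26, c=16})

Answer: 26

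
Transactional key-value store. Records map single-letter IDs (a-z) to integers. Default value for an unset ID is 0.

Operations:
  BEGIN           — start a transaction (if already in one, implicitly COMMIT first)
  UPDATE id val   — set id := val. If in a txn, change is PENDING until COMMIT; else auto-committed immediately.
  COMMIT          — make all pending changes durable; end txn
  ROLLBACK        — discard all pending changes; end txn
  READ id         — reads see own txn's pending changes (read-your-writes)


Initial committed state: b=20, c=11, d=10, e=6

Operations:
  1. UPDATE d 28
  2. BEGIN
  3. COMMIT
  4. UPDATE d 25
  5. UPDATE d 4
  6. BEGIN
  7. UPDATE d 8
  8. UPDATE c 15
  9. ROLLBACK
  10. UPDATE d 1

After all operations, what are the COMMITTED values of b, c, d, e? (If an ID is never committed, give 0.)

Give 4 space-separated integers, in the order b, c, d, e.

Answer: 20 11 1 6

Derivation:
Initial committed: {b=20, c=11, d=10, e=6}
Op 1: UPDATE d=28 (auto-commit; committed d=28)
Op 2: BEGIN: in_txn=True, pending={}
Op 3: COMMIT: merged [] into committed; committed now {b=20, c=11, d=28, e=6}
Op 4: UPDATE d=25 (auto-commit; committed d=25)
Op 5: UPDATE d=4 (auto-commit; committed d=4)
Op 6: BEGIN: in_txn=True, pending={}
Op 7: UPDATE d=8 (pending; pending now {d=8})
Op 8: UPDATE c=15 (pending; pending now {c=15, d=8})
Op 9: ROLLBACK: discarded pending ['c', 'd']; in_txn=False
Op 10: UPDATE d=1 (auto-commit; committed d=1)
Final committed: {b=20, c=11, d=1, e=6}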